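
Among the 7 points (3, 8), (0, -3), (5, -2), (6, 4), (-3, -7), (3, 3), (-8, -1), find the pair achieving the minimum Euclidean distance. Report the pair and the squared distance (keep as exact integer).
Pair = ((6, 4), (3, 3)); squared distance = 10

Compute all C(7, 2) = 21 pairwise squared distances (x_i − x_j)² + (y_i − y_j)². The minimum is 10, attained by the pair ((6, 4), (3, 3)).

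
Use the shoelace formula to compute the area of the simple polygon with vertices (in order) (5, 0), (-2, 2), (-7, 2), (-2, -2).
Area = 24

Shoelace formula: Area = (1/2) |Σ_i (x_i · y_{i+1} − x_{i+1} · y_i)| (indices mod n). Compute each cross term:
  (5)(2) − (-2)(0) = 10
  (-2)(2) − (-7)(2) = 10
  (-7)(-2) − (-2)(2) = 18
  (-2)(0) − (5)(-2) = 10
Sum = 48, so (signed) Area = 48/2 = 24, |Area| = 24.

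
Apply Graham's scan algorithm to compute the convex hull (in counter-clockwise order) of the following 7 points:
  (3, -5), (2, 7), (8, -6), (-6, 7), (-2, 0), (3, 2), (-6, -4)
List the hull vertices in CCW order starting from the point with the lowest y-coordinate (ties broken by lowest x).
Hull (CCW) = [(8, -6), (2, 7), (-6, 7), (-6, -4)]

Graham scan procedure:
  1. Find the pivot p₀ = point with lowest y (tie → lowest x): (8, -6).
  2. Sort the remaining points by polar angle around p₀.
  3. Walk through sorted points, maintaining a stack; pop the top while the last three entries make a non-left turn (cross product ≤ 0).
  4. Final stack is the convex hull in CCW order: (8, -6), (2, 7), (-6, 7), (-6, -4).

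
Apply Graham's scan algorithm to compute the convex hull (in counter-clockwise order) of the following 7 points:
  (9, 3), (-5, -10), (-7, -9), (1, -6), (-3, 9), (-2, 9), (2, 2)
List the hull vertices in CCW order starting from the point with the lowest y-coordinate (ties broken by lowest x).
Hull (CCW) = [(-5, -10), (1, -6), (9, 3), (-2, 9), (-3, 9), (-7, -9)]

Graham scan procedure:
  1. Find the pivot p₀ = point with lowest y (tie → lowest x): (-5, -10).
  2. Sort the remaining points by polar angle around p₀.
  3. Walk through sorted points, maintaining a stack; pop the top while the last three entries make a non-left turn (cross product ≤ 0).
  4. Final stack is the convex hull in CCW order: (-5, -10), (1, -6), (9, 3), (-2, 9), (-3, 9), (-7, -9).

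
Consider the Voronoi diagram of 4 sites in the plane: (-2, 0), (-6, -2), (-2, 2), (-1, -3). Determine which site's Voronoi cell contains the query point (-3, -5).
Nearest site = (-1, -3)

The Voronoi cell of site s contains exactly those query points closer to s than to any other site. Compute squared distances from q = (-3, -5) to each site:
  (-1 − -3)² + (-3 − -5)² = 8
  (-6 − -3)² + (-2 − -5)² = 18
  (-2 − -3)² + (0 − -5)² = 26
  (-2 − -3)² + (2 − -5)² = 50
Minimum is attained by (-1, -3), so q lies in its Voronoi cell.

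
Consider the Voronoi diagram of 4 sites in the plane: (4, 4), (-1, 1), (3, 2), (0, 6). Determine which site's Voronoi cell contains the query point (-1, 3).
Nearest site = (-1, 1)

The Voronoi cell of site s contains exactly those query points closer to s than to any other site. Compute squared distances from q = (-1, 3) to each site:
  (-1 − -1)² + (1 − 3)² = 4
  (0 − -1)² + (6 − 3)² = 10
  (3 − -1)² + (2 − 3)² = 17
  (4 − -1)² + (4 − 3)² = 26
Minimum is attained by (-1, 1), so q lies in its Voronoi cell.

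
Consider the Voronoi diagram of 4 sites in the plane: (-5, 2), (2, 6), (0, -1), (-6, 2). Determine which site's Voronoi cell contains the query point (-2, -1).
Nearest site = (0, -1)

The Voronoi cell of site s contains exactly those query points closer to s than to any other site. Compute squared distances from q = (-2, -1) to each site:
  (0 − -2)² + (-1 − -1)² = 4
  (-5 − -2)² + (2 − -1)² = 18
  (-6 − -2)² + (2 − -1)² = 25
  (2 − -2)² + (6 − -1)² = 65
Minimum is attained by (0, -1), so q lies in its Voronoi cell.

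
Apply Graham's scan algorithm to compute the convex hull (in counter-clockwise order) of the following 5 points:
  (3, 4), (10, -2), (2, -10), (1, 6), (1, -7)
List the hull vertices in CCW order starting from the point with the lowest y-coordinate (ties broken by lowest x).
Hull (CCW) = [(2, -10), (10, -2), (1, 6), (1, -7)]

Graham scan procedure:
  1. Find the pivot p₀ = point with lowest y (tie → lowest x): (2, -10).
  2. Sort the remaining points by polar angle around p₀.
  3. Walk through sorted points, maintaining a stack; pop the top while the last three entries make a non-left turn (cross product ≤ 0).
  4. Final stack is the convex hull in CCW order: (2, -10), (10, -2), (1, 6), (1, -7).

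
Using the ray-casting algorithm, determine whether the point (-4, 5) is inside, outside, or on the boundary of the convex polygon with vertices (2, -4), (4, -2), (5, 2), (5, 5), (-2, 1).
The point (-4, 5) lies strictly outside the polygon

Cast a horizontal ray to the right from the query point and count how many polygon edges it crosses (each edge strictly once or zero times, handled with the usual half-open convention). 
Parity of crossings → even ⇒ outside.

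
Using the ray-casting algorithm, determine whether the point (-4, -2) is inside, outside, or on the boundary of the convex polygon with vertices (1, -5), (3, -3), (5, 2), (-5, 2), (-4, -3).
The point (-4, -2) lies strictly inside the polygon

Cast a horizontal ray to the right from the query point and count how many polygon edges it crosses (each edge strictly once or zero times, handled with the usual half-open convention). 
Parity of crossings → odd ⇒ inside.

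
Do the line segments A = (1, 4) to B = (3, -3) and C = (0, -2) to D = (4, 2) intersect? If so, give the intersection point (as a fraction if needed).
Yes; intersection at (19/9, 1/9) (t = 5/9 on AB, s = 19/36 on CD)

Parametrize AB as A + t(B − A) = (1 + 2 t, 4 + -7 t) and CD as C + s(D − C) = (0 + 4 s, -2 + 4 s). Solve the linear system for (t, s). Determinant = -36 ≠ 0, so a unique intersection of the containing lines exists. Solution: t = 5/9, s = 19/36 — both in [0, 1], so the segments cross. Intersection point: (19/9, 1/9).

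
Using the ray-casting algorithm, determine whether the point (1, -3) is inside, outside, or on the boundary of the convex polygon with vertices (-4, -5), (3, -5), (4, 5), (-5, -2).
The point (1, -3) lies strictly inside the polygon

Cast a horizontal ray to the right from the query point and count how many polygon edges it crosses (each edge strictly once or zero times, handled with the usual half-open convention). 
Parity of crossings → odd ⇒ inside.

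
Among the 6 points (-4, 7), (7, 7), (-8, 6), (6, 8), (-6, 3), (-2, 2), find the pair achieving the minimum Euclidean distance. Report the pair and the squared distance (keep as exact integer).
Pair = ((7, 7), (6, 8)); squared distance = 2

Compute all C(6, 2) = 15 pairwise squared distances (x_i − x_j)² + (y_i − y_j)². The minimum is 2, attained by the pair ((7, 7), (6, 8)).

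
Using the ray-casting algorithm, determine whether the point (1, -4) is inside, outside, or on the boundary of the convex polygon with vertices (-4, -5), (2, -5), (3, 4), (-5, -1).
The point (1, -4) lies strictly inside the polygon

Cast a horizontal ray to the right from the query point and count how many polygon edges it crosses (each edge strictly once or zero times, handled with the usual half-open convention). 
Parity of crossings → odd ⇒ inside.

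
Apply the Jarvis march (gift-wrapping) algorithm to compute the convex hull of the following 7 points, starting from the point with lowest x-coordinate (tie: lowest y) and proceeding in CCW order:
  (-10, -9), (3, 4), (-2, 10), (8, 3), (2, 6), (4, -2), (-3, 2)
Hull (CCW) = [(-10, -9), (4, -2), (8, 3), (-2, 10)]

Jarvis march: at each step, from the current hull vertex p, select the next vertex q as the point such that every other point lies strictly to the left of (or on) the directed line p → q. (Equivalently: for every other point r, the cross product (q − p) × (r − p) ≥ 0.)
Starting point (lowest x, tie lowest y): (-10, -9). Wrap until returning to start. Resulting hull: (-10, -9), (4, -2), (8, 3), (-2, 10).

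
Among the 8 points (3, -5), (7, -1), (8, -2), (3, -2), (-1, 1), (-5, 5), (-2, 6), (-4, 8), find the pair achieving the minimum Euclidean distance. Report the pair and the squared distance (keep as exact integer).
Pair = ((7, -1), (8, -2)); squared distance = 2

Compute all C(8, 2) = 28 pairwise squared distances (x_i − x_j)² + (y_i − y_j)². The minimum is 2, attained by the pair ((7, -1), (8, -2)).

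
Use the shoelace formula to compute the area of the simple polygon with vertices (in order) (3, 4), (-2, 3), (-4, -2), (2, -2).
Area = 59/2

Shoelace formula: Area = (1/2) |Σ_i (x_i · y_{i+1} − x_{i+1} · y_i)| (indices mod n). Compute each cross term:
  (3)(3) − (-2)(4) = 17
  (-2)(-2) − (-4)(3) = 16
  (-4)(-2) − (2)(-2) = 12
  (2)(4) − (3)(-2) = 14
Sum = 59, so (signed) Area = 59/2 = 59/2, |Area| = 59/2.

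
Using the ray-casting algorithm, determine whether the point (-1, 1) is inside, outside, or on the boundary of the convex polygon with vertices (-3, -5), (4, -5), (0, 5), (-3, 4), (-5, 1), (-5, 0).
The point (-1, 1) lies strictly inside the polygon

Cast a horizontal ray to the right from the query point and count how many polygon edges it crosses (each edge strictly once or zero times, handled with the usual half-open convention). 
Parity of crossings → odd ⇒ inside.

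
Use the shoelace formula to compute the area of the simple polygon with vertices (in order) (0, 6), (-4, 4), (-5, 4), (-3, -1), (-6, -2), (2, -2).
Area = 73/2

Shoelace formula: Area = (1/2) |Σ_i (x_i · y_{i+1} − x_{i+1} · y_i)| (indices mod n). Compute each cross term:
  (0)(4) − (-4)(6) = 24
  (-4)(4) − (-5)(4) = 4
  (-5)(-1) − (-3)(4) = 17
  (-3)(-2) − (-6)(-1) = 0
  (-6)(-2) − (2)(-2) = 16
  (2)(6) − (0)(-2) = 12
Sum = 73, so (signed) Area = 73/2 = 73/2, |Area| = 73/2.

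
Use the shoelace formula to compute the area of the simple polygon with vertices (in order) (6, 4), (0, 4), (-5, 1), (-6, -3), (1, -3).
Area = 54

Shoelace formula: Area = (1/2) |Σ_i (x_i · y_{i+1} − x_{i+1} · y_i)| (indices mod n). Compute each cross term:
  (6)(4) − (0)(4) = 24
  (0)(1) − (-5)(4) = 20
  (-5)(-3) − (-6)(1) = 21
  (-6)(-3) − (1)(-3) = 21
  (1)(4) − (6)(-3) = 22
Sum = 108, so (signed) Area = 108/2 = 54, |Area| = 54.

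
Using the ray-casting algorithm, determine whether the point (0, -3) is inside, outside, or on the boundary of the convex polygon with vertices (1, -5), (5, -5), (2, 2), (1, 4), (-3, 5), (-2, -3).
The point (0, -3) lies strictly inside the polygon

Cast a horizontal ray to the right from the query point and count how many polygon edges it crosses (each edge strictly once or zero times, handled with the usual half-open convention). 
Parity of crossings → odd ⇒ inside.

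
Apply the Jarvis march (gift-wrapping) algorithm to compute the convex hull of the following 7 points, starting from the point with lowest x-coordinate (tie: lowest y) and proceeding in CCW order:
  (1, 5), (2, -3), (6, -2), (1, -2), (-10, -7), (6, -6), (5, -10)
Hull (CCW) = [(-10, -7), (5, -10), (6, -6), (6, -2), (1, 5)]

Jarvis march: at each step, from the current hull vertex p, select the next vertex q as the point such that every other point lies strictly to the left of (or on) the directed line p → q. (Equivalently: for every other point r, the cross product (q − p) × (r − p) ≥ 0.)
Starting point (lowest x, tie lowest y): (-10, -7). Wrap until returning to start. Resulting hull: (-10, -7), (5, -10), (6, -6), (6, -2), (1, 5).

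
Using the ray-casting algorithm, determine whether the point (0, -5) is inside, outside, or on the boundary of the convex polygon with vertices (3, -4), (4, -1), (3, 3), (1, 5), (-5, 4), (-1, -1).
The point (0, -5) lies strictly outside the polygon

Cast a horizontal ray to the right from the query point and count how many polygon edges it crosses (each edge strictly once or zero times, handled with the usual half-open convention). 
Parity of crossings → even ⇒ outside.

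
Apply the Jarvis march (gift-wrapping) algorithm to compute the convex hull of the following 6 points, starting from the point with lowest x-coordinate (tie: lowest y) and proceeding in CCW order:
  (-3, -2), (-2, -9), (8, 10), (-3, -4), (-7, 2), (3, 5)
Hull (CCW) = [(-7, 2), (-2, -9), (8, 10)]

Jarvis march: at each step, from the current hull vertex p, select the next vertex q as the point such that every other point lies strictly to the left of (or on) the directed line p → q. (Equivalently: for every other point r, the cross product (q − p) × (r − p) ≥ 0.)
Starting point (lowest x, tie lowest y): (-7, 2). Wrap until returning to start. Resulting hull: (-7, 2), (-2, -9), (8, 10).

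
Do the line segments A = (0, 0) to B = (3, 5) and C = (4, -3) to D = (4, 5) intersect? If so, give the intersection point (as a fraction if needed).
No (intersection of containing lines falls outside at least one segment)

Parametrize and solve: t = 4/3, s = 29/24. At least one of these is outside [0, 1], so the segments do not intersect.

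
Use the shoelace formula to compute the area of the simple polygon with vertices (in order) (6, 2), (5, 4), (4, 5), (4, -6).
Area = 23/2

Shoelace formula: Area = (1/2) |Σ_i (x_i · y_{i+1} − x_{i+1} · y_i)| (indices mod n). Compute each cross term:
  (6)(4) − (5)(2) = 14
  (5)(5) − (4)(4) = 9
  (4)(-6) − (4)(5) = -44
  (4)(2) − (6)(-6) = 44
Sum = 23, so (signed) Area = 23/2 = 23/2, |Area| = 23/2.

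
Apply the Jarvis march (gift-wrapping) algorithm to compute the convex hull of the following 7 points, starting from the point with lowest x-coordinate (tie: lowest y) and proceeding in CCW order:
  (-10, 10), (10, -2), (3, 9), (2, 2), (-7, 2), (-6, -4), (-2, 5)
Hull (CCW) = [(-10, 10), (-6, -4), (10, -2), (3, 9)]

Jarvis march: at each step, from the current hull vertex p, select the next vertex q as the point such that every other point lies strictly to the left of (or on) the directed line p → q. (Equivalently: for every other point r, the cross product (q − p) × (r − p) ≥ 0.)
Starting point (lowest x, tie lowest y): (-10, 10). Wrap until returning to start. Resulting hull: (-10, 10), (-6, -4), (10, -2), (3, 9).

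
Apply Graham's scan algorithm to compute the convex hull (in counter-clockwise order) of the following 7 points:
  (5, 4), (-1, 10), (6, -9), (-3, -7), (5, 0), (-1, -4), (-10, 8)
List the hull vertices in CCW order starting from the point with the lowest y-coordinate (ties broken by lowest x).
Hull (CCW) = [(6, -9), (5, 4), (-1, 10), (-10, 8), (-3, -7)]

Graham scan procedure:
  1. Find the pivot p₀ = point with lowest y (tie → lowest x): (6, -9).
  2. Sort the remaining points by polar angle around p₀.
  3. Walk through sorted points, maintaining a stack; pop the top while the last three entries make a non-left turn (cross product ≤ 0).
  4. Final stack is the convex hull in CCW order: (6, -9), (5, 4), (-1, 10), (-10, 8), (-3, -7).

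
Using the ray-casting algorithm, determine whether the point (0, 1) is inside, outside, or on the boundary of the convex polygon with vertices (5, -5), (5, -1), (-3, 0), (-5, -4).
The point (0, 1) lies strictly outside the polygon

Cast a horizontal ray to the right from the query point and count how many polygon edges it crosses (each edge strictly once or zero times, handled with the usual half-open convention). 
Parity of crossings → even ⇒ outside.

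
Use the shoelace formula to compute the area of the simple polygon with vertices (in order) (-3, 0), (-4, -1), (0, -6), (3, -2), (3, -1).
Area = 45/2

Shoelace formula: Area = (1/2) |Σ_i (x_i · y_{i+1} − x_{i+1} · y_i)| (indices mod n). Compute each cross term:
  (-3)(-1) − (-4)(0) = 3
  (-4)(-6) − (0)(-1) = 24
  (0)(-2) − (3)(-6) = 18
  (3)(-1) − (3)(-2) = 3
  (3)(0) − (-3)(-1) = -3
Sum = 45, so (signed) Area = 45/2 = 45/2, |Area| = 45/2.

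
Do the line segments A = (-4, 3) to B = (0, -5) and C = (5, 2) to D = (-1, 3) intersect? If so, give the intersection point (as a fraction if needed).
No (intersection of containing lines falls outside at least one segment)

Parametrize and solve: t = -3/44, s = 17/11. At least one of these is outside [0, 1], so the segments do not intersect.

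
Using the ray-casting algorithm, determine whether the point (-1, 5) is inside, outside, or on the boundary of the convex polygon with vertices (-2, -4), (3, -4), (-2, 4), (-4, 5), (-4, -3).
The point (-1, 5) lies strictly outside the polygon

Cast a horizontal ray to the right from the query point and count how many polygon edges it crosses (each edge strictly once or zero times, handled with the usual half-open convention). 
Parity of crossings → even ⇒ outside.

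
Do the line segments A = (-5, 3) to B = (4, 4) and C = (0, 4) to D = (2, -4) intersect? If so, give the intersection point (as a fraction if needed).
Yes; intersection at (4/37, 132/37) (t = 21/37 on AB, s = 2/37 on CD)

Parametrize AB as A + t(B − A) = (-5 + 9 t, 3 + 1 t) and CD as C + s(D − C) = (0 + 2 s, 4 + -8 s). Solve the linear system for (t, s). Determinant = 74 ≠ 0, so a unique intersection of the containing lines exists. Solution: t = 21/37, s = 2/37 — both in [0, 1], so the segments cross. Intersection point: (4/37, 132/37).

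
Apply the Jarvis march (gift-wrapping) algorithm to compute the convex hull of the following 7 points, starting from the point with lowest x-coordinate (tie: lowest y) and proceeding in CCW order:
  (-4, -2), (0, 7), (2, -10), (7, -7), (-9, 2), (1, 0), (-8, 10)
Hull (CCW) = [(-9, 2), (2, -10), (7, -7), (0, 7), (-8, 10)]

Jarvis march: at each step, from the current hull vertex p, select the next vertex q as the point such that every other point lies strictly to the left of (or on) the directed line p → q. (Equivalently: for every other point r, the cross product (q − p) × (r − p) ≥ 0.)
Starting point (lowest x, tie lowest y): (-9, 2). Wrap until returning to start. Resulting hull: (-9, 2), (2, -10), (7, -7), (0, 7), (-8, 10).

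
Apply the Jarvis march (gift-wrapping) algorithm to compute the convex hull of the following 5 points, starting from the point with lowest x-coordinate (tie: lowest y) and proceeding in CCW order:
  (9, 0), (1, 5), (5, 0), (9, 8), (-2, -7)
Hull (CCW) = [(-2, -7), (9, 0), (9, 8), (1, 5)]

Jarvis march: at each step, from the current hull vertex p, select the next vertex q as the point such that every other point lies strictly to the left of (or on) the directed line p → q. (Equivalently: for every other point r, the cross product (q − p) × (r − p) ≥ 0.)
Starting point (lowest x, tie lowest y): (-2, -7). Wrap until returning to start. Resulting hull: (-2, -7), (9, 0), (9, 8), (1, 5).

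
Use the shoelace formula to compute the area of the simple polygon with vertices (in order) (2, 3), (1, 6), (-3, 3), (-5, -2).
Area = 20

Shoelace formula: Area = (1/2) |Σ_i (x_i · y_{i+1} − x_{i+1} · y_i)| (indices mod n). Compute each cross term:
  (2)(6) − (1)(3) = 9
  (1)(3) − (-3)(6) = 21
  (-3)(-2) − (-5)(3) = 21
  (-5)(3) − (2)(-2) = -11
Sum = 40, so (signed) Area = 40/2 = 20, |Area| = 20.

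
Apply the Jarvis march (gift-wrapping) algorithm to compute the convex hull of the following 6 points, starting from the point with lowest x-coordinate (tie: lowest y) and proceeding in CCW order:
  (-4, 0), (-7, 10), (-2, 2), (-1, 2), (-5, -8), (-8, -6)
Hull (CCW) = [(-8, -6), (-5, -8), (-1, 2), (-7, 10)]

Jarvis march: at each step, from the current hull vertex p, select the next vertex q as the point such that every other point lies strictly to the left of (or on) the directed line p → q. (Equivalently: for every other point r, the cross product (q − p) × (r − p) ≥ 0.)
Starting point (lowest x, tie lowest y): (-8, -6). Wrap until returning to start. Resulting hull: (-8, -6), (-5, -8), (-1, 2), (-7, 10).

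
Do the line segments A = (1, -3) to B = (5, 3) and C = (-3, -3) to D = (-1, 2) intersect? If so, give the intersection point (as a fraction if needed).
No (intersection of containing lines falls outside at least one segment)

Parametrize and solve: t = -5/2, s = -3. At least one of these is outside [0, 1], so the segments do not intersect.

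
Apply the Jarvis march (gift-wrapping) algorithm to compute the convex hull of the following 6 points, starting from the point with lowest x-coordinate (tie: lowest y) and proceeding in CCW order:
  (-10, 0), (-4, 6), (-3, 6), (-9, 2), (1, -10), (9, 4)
Hull (CCW) = [(-10, 0), (1, -10), (9, 4), (-3, 6), (-4, 6), (-9, 2)]

Jarvis march: at each step, from the current hull vertex p, select the next vertex q as the point such that every other point lies strictly to the left of (or on) the directed line p → q. (Equivalently: for every other point r, the cross product (q − p) × (r − p) ≥ 0.)
Starting point (lowest x, tie lowest y): (-10, 0). Wrap until returning to start. Resulting hull: (-10, 0), (1, -10), (9, 4), (-3, 6), (-4, 6), (-9, 2).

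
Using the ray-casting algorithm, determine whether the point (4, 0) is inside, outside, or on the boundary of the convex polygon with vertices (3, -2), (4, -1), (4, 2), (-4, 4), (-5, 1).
The point (4, 0) lies on the polygon boundary

Boundary check: the query satisfies the collinearity and bounding-box conditions for some polygon edge, so it lies exactly on the boundary.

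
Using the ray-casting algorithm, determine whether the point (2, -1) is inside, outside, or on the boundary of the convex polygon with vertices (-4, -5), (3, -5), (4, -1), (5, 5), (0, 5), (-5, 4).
The point (2, -1) lies strictly inside the polygon

Cast a horizontal ray to the right from the query point and count how many polygon edges it crosses (each edge strictly once or zero times, handled with the usual half-open convention). 
Parity of crossings → odd ⇒ inside.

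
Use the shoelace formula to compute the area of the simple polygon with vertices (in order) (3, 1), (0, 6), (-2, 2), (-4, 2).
Area = 12

Shoelace formula: Area = (1/2) |Σ_i (x_i · y_{i+1} − x_{i+1} · y_i)| (indices mod n). Compute each cross term:
  (3)(6) − (0)(1) = 18
  (0)(2) − (-2)(6) = 12
  (-2)(2) − (-4)(2) = 4
  (-4)(1) − (3)(2) = -10
Sum = 24, so (signed) Area = 24/2 = 12, |Area| = 12.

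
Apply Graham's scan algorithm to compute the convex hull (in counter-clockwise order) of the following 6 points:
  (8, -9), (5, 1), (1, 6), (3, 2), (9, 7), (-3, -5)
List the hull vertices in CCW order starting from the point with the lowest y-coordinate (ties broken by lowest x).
Hull (CCW) = [(8, -9), (9, 7), (1, 6), (-3, -5)]

Graham scan procedure:
  1. Find the pivot p₀ = point with lowest y (tie → lowest x): (8, -9).
  2. Sort the remaining points by polar angle around p₀.
  3. Walk through sorted points, maintaining a stack; pop the top while the last three entries make a non-left turn (cross product ≤ 0).
  4. Final stack is the convex hull in CCW order: (8, -9), (9, 7), (1, 6), (-3, -5).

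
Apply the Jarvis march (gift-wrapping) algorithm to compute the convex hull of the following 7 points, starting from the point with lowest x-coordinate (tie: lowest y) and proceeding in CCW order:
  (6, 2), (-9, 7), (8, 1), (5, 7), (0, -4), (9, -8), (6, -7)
Hull (CCW) = [(-9, 7), (0, -4), (6, -7), (9, -8), (8, 1), (5, 7)]

Jarvis march: at each step, from the current hull vertex p, select the next vertex q as the point such that every other point lies strictly to the left of (or on) the directed line p → q. (Equivalently: for every other point r, the cross product (q − p) × (r − p) ≥ 0.)
Starting point (lowest x, tie lowest y): (-9, 7). Wrap until returning to start. Resulting hull: (-9, 7), (0, -4), (6, -7), (9, -8), (8, 1), (5, 7).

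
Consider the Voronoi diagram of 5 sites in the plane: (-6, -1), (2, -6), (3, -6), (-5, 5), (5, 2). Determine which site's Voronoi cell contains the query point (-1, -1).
Nearest site = (-6, -1)

The Voronoi cell of site s contains exactly those query points closer to s than to any other site. Compute squared distances from q = (-1, -1) to each site:
  (-6 − -1)² + (-1 − -1)² = 25
  (2 − -1)² + (-6 − -1)² = 34
  (3 − -1)² + (-6 − -1)² = 41
  (5 − -1)² + (2 − -1)² = 45
  (-5 − -1)² + (5 − -1)² = 52
Minimum is attained by (-6, -1), so q lies in its Voronoi cell.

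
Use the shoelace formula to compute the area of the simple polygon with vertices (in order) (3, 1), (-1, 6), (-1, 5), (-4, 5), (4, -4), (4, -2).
Area = 49/2

Shoelace formula: Area = (1/2) |Σ_i (x_i · y_{i+1} − x_{i+1} · y_i)| (indices mod n). Compute each cross term:
  (3)(6) − (-1)(1) = 19
  (-1)(5) − (-1)(6) = 1
  (-1)(5) − (-4)(5) = 15
  (-4)(-4) − (4)(5) = -4
  (4)(-2) − (4)(-4) = 8
  (4)(1) − (3)(-2) = 10
Sum = 49, so (signed) Area = 49/2 = 49/2, |Area| = 49/2.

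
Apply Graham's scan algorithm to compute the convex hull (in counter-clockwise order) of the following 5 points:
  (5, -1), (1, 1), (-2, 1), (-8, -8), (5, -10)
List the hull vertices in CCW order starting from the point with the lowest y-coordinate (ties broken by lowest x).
Hull (CCW) = [(5, -10), (5, -1), (1, 1), (-2, 1), (-8, -8)]

Graham scan procedure:
  1. Find the pivot p₀ = point with lowest y (tie → lowest x): (5, -10).
  2. Sort the remaining points by polar angle around p₀.
  3. Walk through sorted points, maintaining a stack; pop the top while the last three entries make a non-left turn (cross product ≤ 0).
  4. Final stack is the convex hull in CCW order: (5, -10), (5, -1), (1, 1), (-2, 1), (-8, -8).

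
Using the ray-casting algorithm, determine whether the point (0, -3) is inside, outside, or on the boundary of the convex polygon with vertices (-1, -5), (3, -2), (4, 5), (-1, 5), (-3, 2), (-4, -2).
The point (0, -3) lies strictly inside the polygon

Cast a horizontal ray to the right from the query point and count how many polygon edges it crosses (each edge strictly once or zero times, handled with the usual half-open convention). 
Parity of crossings → odd ⇒ inside.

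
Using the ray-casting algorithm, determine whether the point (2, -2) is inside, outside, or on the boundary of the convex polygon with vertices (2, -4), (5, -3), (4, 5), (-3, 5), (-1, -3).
The point (2, -2) lies strictly inside the polygon

Cast a horizontal ray to the right from the query point and count how many polygon edges it crosses (each edge strictly once or zero times, handled with the usual half-open convention). 
Parity of crossings → odd ⇒ inside.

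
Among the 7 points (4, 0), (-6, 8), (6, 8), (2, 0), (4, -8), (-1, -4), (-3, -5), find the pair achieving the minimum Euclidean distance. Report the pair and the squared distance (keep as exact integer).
Pair = ((4, 0), (2, 0)); squared distance = 4

Compute all C(7, 2) = 21 pairwise squared distances (x_i − x_j)² + (y_i − y_j)². The minimum is 4, attained by the pair ((4, 0), (2, 0)).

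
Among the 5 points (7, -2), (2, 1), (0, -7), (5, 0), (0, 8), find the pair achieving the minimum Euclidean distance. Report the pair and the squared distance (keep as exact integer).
Pair = ((7, -2), (5, 0)); squared distance = 8

Compute all C(5, 2) = 10 pairwise squared distances (x_i − x_j)² + (y_i − y_j)². The minimum is 8, attained by the pair ((7, -2), (5, 0)).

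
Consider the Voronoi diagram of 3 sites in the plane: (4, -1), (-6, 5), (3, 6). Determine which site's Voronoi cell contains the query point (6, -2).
Nearest site = (4, -1)

The Voronoi cell of site s contains exactly those query points closer to s than to any other site. Compute squared distances from q = (6, -2) to each site:
  (4 − 6)² + (-1 − -2)² = 5
  (3 − 6)² + (6 − -2)² = 73
  (-6 − 6)² + (5 − -2)² = 193
Minimum is attained by (4, -1), so q lies in its Voronoi cell.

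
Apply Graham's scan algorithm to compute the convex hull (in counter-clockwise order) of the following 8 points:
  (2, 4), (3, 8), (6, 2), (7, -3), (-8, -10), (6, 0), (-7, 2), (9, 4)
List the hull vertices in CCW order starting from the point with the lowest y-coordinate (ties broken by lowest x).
Hull (CCW) = [(-8, -10), (7, -3), (9, 4), (3, 8), (-7, 2)]

Graham scan procedure:
  1. Find the pivot p₀ = point with lowest y (tie → lowest x): (-8, -10).
  2. Sort the remaining points by polar angle around p₀.
  3. Walk through sorted points, maintaining a stack; pop the top while the last three entries make a non-left turn (cross product ≤ 0).
  4. Final stack is the convex hull in CCW order: (-8, -10), (7, -3), (9, 4), (3, 8), (-7, 2).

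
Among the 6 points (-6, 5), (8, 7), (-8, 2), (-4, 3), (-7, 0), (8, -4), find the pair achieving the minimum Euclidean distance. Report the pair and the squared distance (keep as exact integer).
Pair = ((-8, 2), (-7, 0)); squared distance = 5

Compute all C(6, 2) = 15 pairwise squared distances (x_i − x_j)² + (y_i − y_j)². The minimum is 5, attained by the pair ((-8, 2), (-7, 0)).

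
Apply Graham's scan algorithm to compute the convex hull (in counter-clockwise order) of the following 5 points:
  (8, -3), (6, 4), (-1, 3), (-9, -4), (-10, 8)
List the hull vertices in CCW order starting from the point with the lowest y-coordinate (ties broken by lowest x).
Hull (CCW) = [(-9, -4), (8, -3), (6, 4), (-10, 8)]

Graham scan procedure:
  1. Find the pivot p₀ = point with lowest y (tie → lowest x): (-9, -4).
  2. Sort the remaining points by polar angle around p₀.
  3. Walk through sorted points, maintaining a stack; pop the top while the last three entries make a non-left turn (cross product ≤ 0).
  4. Final stack is the convex hull in CCW order: (-9, -4), (8, -3), (6, 4), (-10, 8).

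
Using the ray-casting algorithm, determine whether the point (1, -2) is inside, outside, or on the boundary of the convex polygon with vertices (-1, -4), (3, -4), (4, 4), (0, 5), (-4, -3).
The point (1, -2) lies strictly inside the polygon

Cast a horizontal ray to the right from the query point and count how many polygon edges it crosses (each edge strictly once or zero times, handled with the usual half-open convention). 
Parity of crossings → odd ⇒ inside.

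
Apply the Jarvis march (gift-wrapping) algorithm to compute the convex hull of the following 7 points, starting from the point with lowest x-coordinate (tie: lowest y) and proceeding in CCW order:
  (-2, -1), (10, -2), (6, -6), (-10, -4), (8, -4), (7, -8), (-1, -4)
Hull (CCW) = [(-10, -4), (7, -8), (10, -2), (-2, -1)]

Jarvis march: at each step, from the current hull vertex p, select the next vertex q as the point such that every other point lies strictly to the left of (or on) the directed line p → q. (Equivalently: for every other point r, the cross product (q − p) × (r − p) ≥ 0.)
Starting point (lowest x, tie lowest y): (-10, -4). Wrap until returning to start. Resulting hull: (-10, -4), (7, -8), (10, -2), (-2, -1).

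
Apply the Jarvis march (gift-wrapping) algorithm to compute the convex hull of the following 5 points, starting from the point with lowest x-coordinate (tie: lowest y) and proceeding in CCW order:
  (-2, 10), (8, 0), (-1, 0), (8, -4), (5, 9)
Hull (CCW) = [(-2, 10), (-1, 0), (8, -4), (8, 0), (5, 9)]

Jarvis march: at each step, from the current hull vertex p, select the next vertex q as the point such that every other point lies strictly to the left of (or on) the directed line p → q. (Equivalently: for every other point r, the cross product (q − p) × (r − p) ≥ 0.)
Starting point (lowest x, tie lowest y): (-2, 10). Wrap until returning to start. Resulting hull: (-2, 10), (-1, 0), (8, -4), (8, 0), (5, 9).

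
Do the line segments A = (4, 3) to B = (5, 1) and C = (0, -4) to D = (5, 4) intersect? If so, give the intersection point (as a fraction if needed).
Yes; intersection at (25/6, 8/3) (t = 1/6 on AB, s = 5/6 on CD)

Parametrize AB as A + t(B − A) = (4 + 1 t, 3 + -2 t) and CD as C + s(D − C) = (0 + 5 s, -4 + 8 s). Solve the linear system for (t, s). Determinant = -18 ≠ 0, so a unique intersection of the containing lines exists. Solution: t = 1/6, s = 5/6 — both in [0, 1], so the segments cross. Intersection point: (25/6, 8/3).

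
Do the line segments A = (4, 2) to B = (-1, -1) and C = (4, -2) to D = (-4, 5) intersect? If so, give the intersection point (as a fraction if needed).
Yes; intersection at (76/59, 22/59) (t = 32/59 on AB, s = 20/59 on CD)

Parametrize AB as A + t(B − A) = (4 + -5 t, 2 + -3 t) and CD as C + s(D − C) = (4 + -8 s, -2 + 7 s). Solve the linear system for (t, s). Determinant = 59 ≠ 0, so a unique intersection of the containing lines exists. Solution: t = 32/59, s = 20/59 — both in [0, 1], so the segments cross. Intersection point: (76/59, 22/59).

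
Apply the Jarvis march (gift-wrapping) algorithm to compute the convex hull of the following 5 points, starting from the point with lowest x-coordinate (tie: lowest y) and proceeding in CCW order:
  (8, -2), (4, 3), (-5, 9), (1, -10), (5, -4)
Hull (CCW) = [(-5, 9), (1, -10), (8, -2), (4, 3)]

Jarvis march: at each step, from the current hull vertex p, select the next vertex q as the point such that every other point lies strictly to the left of (or on) the directed line p → q. (Equivalently: for every other point r, the cross product (q − p) × (r − p) ≥ 0.)
Starting point (lowest x, tie lowest y): (-5, 9). Wrap until returning to start. Resulting hull: (-5, 9), (1, -10), (8, -2), (4, 3).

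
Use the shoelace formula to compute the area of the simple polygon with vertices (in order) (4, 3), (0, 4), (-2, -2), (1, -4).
Area = 53/2

Shoelace formula: Area = (1/2) |Σ_i (x_i · y_{i+1} − x_{i+1} · y_i)| (indices mod n). Compute each cross term:
  (4)(4) − (0)(3) = 16
  (0)(-2) − (-2)(4) = 8
  (-2)(-4) − (1)(-2) = 10
  (1)(3) − (4)(-4) = 19
Sum = 53, so (signed) Area = 53/2 = 53/2, |Area| = 53/2.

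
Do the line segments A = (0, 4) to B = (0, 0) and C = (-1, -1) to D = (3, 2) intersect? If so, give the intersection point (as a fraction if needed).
No (intersection of containing lines falls outside at least one segment)

Parametrize and solve: t = 17/16, s = 1/4. At least one of these is outside [0, 1], so the segments do not intersect.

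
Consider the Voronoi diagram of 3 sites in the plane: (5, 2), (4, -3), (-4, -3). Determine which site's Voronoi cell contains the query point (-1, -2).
Nearest site = (-4, -3)

The Voronoi cell of site s contains exactly those query points closer to s than to any other site. Compute squared distances from q = (-1, -2) to each site:
  (-4 − -1)² + (-3 − -2)² = 10
  (4 − -1)² + (-3 − -2)² = 26
  (5 − -1)² + (2 − -2)² = 52
Minimum is attained by (-4, -3), so q lies in its Voronoi cell.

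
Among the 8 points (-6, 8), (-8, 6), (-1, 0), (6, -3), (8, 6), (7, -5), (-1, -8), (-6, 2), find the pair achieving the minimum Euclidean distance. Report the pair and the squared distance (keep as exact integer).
Pair = ((6, -3), (7, -5)); squared distance = 5

Compute all C(8, 2) = 28 pairwise squared distances (x_i − x_j)² + (y_i − y_j)². The minimum is 5, attained by the pair ((6, -3), (7, -5)).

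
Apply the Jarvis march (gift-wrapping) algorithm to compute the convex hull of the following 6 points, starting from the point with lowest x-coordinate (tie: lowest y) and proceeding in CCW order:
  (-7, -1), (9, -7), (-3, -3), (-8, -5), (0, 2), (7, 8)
Hull (CCW) = [(-8, -5), (9, -7), (7, 8), (-7, -1)]

Jarvis march: at each step, from the current hull vertex p, select the next vertex q as the point such that every other point lies strictly to the left of (or on) the directed line p → q. (Equivalently: for every other point r, the cross product (q − p) × (r − p) ≥ 0.)
Starting point (lowest x, tie lowest y): (-8, -5). Wrap until returning to start. Resulting hull: (-8, -5), (9, -7), (7, 8), (-7, -1).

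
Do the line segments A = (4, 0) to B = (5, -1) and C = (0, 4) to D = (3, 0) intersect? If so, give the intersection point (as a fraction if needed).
No (intersection of containing lines falls outside at least one segment)

Parametrize and solve: t = -4, s = 0. At least one of these is outside [0, 1], so the segments do not intersect.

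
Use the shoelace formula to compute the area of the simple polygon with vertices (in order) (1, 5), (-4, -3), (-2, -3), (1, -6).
Area = 49/2

Shoelace formula: Area = (1/2) |Σ_i (x_i · y_{i+1} − x_{i+1} · y_i)| (indices mod n). Compute each cross term:
  (1)(-3) − (-4)(5) = 17
  (-4)(-3) − (-2)(-3) = 6
  (-2)(-6) − (1)(-3) = 15
  (1)(5) − (1)(-6) = 11
Sum = 49, so (signed) Area = 49/2 = 49/2, |Area| = 49/2.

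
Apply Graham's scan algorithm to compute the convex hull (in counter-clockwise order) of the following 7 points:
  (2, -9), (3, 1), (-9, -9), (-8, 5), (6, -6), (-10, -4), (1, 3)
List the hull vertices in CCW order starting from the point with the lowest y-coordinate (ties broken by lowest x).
Hull (CCW) = [(-9, -9), (2, -9), (6, -6), (3, 1), (1, 3), (-8, 5), (-10, -4)]

Graham scan procedure:
  1. Find the pivot p₀ = point with lowest y (tie → lowest x): (-9, -9).
  2. Sort the remaining points by polar angle around p₀.
  3. Walk through sorted points, maintaining a stack; pop the top while the last three entries make a non-left turn (cross product ≤ 0).
  4. Final stack is the convex hull in CCW order: (-9, -9), (2, -9), (6, -6), (3, 1), (1, 3), (-8, 5), (-10, -4).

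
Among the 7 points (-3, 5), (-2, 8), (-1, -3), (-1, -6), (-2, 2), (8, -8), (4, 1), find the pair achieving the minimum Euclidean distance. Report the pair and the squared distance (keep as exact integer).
Pair = ((-1, -3), (-1, -6)); squared distance = 9

Compute all C(7, 2) = 21 pairwise squared distances (x_i − x_j)² + (y_i − y_j)². The minimum is 9, attained by the pair ((-1, -3), (-1, -6)).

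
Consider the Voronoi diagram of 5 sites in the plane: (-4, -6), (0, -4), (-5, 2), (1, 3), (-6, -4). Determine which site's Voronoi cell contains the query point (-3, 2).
Nearest site = (-5, 2)

The Voronoi cell of site s contains exactly those query points closer to s than to any other site. Compute squared distances from q = (-3, 2) to each site:
  (-5 − -3)² + (2 − 2)² = 4
  (1 − -3)² + (3 − 2)² = 17
  (-6 − -3)² + (-4 − 2)² = 45
  (0 − -3)² + (-4 − 2)² = 45
  (-4 − -3)² + (-6 − 2)² = 65
Minimum is attained by (-5, 2), so q lies in its Voronoi cell.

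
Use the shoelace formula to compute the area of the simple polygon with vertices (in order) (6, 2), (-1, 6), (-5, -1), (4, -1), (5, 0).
Area = 93/2

Shoelace formula: Area = (1/2) |Σ_i (x_i · y_{i+1} − x_{i+1} · y_i)| (indices mod n). Compute each cross term:
  (6)(6) − (-1)(2) = 38
  (-1)(-1) − (-5)(6) = 31
  (-5)(-1) − (4)(-1) = 9
  (4)(0) − (5)(-1) = 5
  (5)(2) − (6)(0) = 10
Sum = 93, so (signed) Area = 93/2 = 93/2, |Area| = 93/2.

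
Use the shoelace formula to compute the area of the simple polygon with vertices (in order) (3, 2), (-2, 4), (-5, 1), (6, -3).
Area = 32

Shoelace formula: Area = (1/2) |Σ_i (x_i · y_{i+1} − x_{i+1} · y_i)| (indices mod n). Compute each cross term:
  (3)(4) − (-2)(2) = 16
  (-2)(1) − (-5)(4) = 18
  (-5)(-3) − (6)(1) = 9
  (6)(2) − (3)(-3) = 21
Sum = 64, so (signed) Area = 64/2 = 32, |Area| = 32.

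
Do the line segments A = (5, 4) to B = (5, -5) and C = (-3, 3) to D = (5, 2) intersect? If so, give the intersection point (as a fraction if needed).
Yes; intersection at (5, 2) (t = 2/9 on AB, s = 1 on CD)

Parametrize AB as A + t(B − A) = (5 + 0 t, 4 + -9 t) and CD as C + s(D − C) = (-3 + 8 s, 3 + -1 s). Solve the linear system for (t, s). Determinant = -72 ≠ 0, so a unique intersection of the containing lines exists. Solution: t = 2/9, s = 1 — both in [0, 1], so the segments cross. Intersection point: (5, 2).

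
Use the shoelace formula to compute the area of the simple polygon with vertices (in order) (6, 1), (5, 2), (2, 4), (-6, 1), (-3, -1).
Area = 61/2

Shoelace formula: Area = (1/2) |Σ_i (x_i · y_{i+1} − x_{i+1} · y_i)| (indices mod n). Compute each cross term:
  (6)(2) − (5)(1) = 7
  (5)(4) − (2)(2) = 16
  (2)(1) − (-6)(4) = 26
  (-6)(-1) − (-3)(1) = 9
  (-3)(1) − (6)(-1) = 3
Sum = 61, so (signed) Area = 61/2 = 61/2, |Area| = 61/2.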